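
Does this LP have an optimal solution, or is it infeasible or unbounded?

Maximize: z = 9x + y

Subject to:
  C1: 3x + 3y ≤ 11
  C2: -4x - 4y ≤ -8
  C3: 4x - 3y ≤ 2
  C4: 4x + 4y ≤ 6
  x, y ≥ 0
C4 requires 4x + 4y ≤ 6, while C2 (-4x - 4y ≤ -8) is equivalent to 4x + 4y ≥ 8. Together they would need 8 ≤ 4x + 4y ≤ 6, which is impossible since 8 > 6. No point satisfies all constraints.

The feasible region is empty; the LP is infeasible.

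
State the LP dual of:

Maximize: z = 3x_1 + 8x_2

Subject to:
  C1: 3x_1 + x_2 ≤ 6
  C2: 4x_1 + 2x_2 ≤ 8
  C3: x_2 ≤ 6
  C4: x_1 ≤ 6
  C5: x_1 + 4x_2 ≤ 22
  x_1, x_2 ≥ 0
Minimize: z = 6y1 + 8y2 + 6y3 + 6y4 + 22y5

Subject to:
  C1: -3y1 - 4y2 - y4 - y5 ≤ -3
  C2: -y1 - 2y2 - y3 - 4y5 ≤ -8
  y1, y2, y3, y4, y5 ≥ 0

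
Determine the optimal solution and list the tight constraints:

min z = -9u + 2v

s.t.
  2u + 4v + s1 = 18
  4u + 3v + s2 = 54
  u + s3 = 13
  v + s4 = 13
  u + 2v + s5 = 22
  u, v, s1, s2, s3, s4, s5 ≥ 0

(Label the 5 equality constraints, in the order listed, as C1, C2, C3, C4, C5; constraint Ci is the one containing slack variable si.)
Optimal: u = 9, v = 0
Binding: C1, v ≥ 0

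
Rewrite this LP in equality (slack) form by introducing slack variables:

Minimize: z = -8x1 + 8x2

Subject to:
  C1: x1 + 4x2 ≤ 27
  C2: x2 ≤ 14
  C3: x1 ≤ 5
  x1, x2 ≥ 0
min z = -8x1 + 8x2

s.t.
  x1 + 4x2 + s1 = 27
  x2 + s2 = 14
  x1 + s3 = 5
  x1, x2, s1, s2, s3 ≥ 0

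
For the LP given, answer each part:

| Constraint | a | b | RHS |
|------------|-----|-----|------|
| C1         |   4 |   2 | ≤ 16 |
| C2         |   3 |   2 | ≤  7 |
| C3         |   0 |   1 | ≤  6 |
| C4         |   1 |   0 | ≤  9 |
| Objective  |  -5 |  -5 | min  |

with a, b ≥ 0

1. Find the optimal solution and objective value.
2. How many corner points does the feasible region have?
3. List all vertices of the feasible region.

1. a = 0, b = 3.5, z = -17.5
2. 3
3. (0, 0), (2.333, 0), (0, 3.5)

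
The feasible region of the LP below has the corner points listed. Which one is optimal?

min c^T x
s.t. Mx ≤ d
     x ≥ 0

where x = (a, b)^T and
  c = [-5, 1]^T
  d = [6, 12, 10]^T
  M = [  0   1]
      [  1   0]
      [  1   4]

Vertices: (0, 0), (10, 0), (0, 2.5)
Evaluating z = -5a + b at each vertex:
  (0, 0): z = 0
  (10, 0): z = -50
  (0, 2.5): z = 2.5

The smallest value is z = -50, attained at (10, 0).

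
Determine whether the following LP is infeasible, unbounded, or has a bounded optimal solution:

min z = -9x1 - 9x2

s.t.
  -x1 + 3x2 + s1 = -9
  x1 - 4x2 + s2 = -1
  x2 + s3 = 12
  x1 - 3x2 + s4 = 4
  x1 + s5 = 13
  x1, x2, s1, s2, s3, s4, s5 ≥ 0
The row x1 - 3x2 + s4 = 4 with s4 ≥ 0 requires x1 - 3x2 ≤ 4, while the row -x1 + 3x2 + s1 = -9 with s1 ≥ 0 is equivalent to x1 - 3x2 ≥ 9. Together they would need 9 ≤ x1 - 3x2 ≤ 4, which is impossible since 9 > 4. No point satisfies all constraints.

The feasible region is empty; the LP is infeasible.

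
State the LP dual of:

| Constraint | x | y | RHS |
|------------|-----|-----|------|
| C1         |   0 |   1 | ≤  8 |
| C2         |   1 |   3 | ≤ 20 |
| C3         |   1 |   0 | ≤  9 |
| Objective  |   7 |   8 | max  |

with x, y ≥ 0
Minimize: z = 8y1 + 20y2 + 9y3

Subject to:
  C1: -y2 - y3 ≤ -7
  C2: -y1 - 3y2 ≤ -8
  y1, y2, y3 ≥ 0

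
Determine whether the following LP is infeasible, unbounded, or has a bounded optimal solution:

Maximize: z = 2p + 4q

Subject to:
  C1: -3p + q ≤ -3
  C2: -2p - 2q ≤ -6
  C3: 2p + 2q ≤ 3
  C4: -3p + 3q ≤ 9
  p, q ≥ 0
C3 requires 2p + 2q ≤ 3, while C2 (-2p - 2q ≤ -6) is equivalent to 2p + 2q ≥ 6. Together they would need 6 ≤ 2p + 2q ≤ 3, which is impossible since 6 > 3. No point satisfies all constraints.

The feasible region is empty; the LP is infeasible.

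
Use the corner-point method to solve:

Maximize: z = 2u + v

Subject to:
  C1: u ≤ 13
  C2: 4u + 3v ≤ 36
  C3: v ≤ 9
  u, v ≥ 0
Each vertex is the intersection of two constraint boundaries that also satisfies all remaining constraints:
  u = 0 and v = 0 → (0, 0)
  4u + 3v = 36 and v = 0 → (9, 0)
  4u + 3v = 36 and v = 9 → (2.25, 9)
  v = 9 and u = 0 → (0, 9)

Evaluating z = 2u + v at each vertex:
  (0, 0): z = 0
  (9, 0): z = 18
  (2.25, 9): z = 13.5
  (0, 9): z = 9

The maximum is at (9, 0) with z = 18.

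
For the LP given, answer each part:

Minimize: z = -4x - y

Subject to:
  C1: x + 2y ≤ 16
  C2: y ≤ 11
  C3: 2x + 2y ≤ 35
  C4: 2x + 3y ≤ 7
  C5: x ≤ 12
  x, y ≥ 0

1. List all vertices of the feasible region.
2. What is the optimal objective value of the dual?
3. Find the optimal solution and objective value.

1. (0, 0), (3.5, 0), (0, 2.333)
2. -14 (by strong duality, equal to the primal optimum)
3. x = 3.5, y = 0, z = -14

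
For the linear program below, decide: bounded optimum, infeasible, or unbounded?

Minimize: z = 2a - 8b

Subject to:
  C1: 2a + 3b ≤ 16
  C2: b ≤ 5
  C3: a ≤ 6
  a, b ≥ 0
The point (0, 5) satisfies every constraint, so the LP is feasible; the constraints give a ≤ 6 and b ≤ 5, which with a, b ≥ 0 keep the feasible region inside a bounded box. A feasible, bounded LP attains a finite optimum at a vertex.

Evaluating z = 2a - 8b at each vertex:
  (0, 0): z = 0
  (6, 0): z = 12
  (6, 1.333): z = 1.333
  (0.5, 5): z = -39
  (0, 5): z = -40

Feasible with finite optimum z* = -40 at (0, 5).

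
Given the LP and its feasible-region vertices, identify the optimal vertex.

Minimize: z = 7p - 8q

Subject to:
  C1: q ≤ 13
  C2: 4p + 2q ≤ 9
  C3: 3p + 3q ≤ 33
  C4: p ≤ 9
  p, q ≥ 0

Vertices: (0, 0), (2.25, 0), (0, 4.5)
Evaluating z = 7p - 8q at each vertex:
  (0, 0): z = 0
  (2.25, 0): z = 15.75
  (0, 4.5): z = -36

The smallest value is z = -36, attained at (0, 4.5).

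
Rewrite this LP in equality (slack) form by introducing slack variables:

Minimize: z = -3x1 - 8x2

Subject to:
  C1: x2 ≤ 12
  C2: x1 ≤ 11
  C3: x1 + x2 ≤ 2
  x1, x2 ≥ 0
min z = -3x1 - 8x2

s.t.
  x2 + s1 = 12
  x1 + s2 = 11
  x1 + x2 + s3 = 2
  x1, x2, s1, s2, s3 ≥ 0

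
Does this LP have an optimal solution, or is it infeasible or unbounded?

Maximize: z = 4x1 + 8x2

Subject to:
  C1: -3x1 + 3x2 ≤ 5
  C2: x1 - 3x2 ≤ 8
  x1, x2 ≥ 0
Feasible point: (0, 0) satisfies every constraint, so the LP is feasible.
Direction d = (1, 1): for each constraint row a, a·d ≤ 0 —
  (-3)(1) + (3)(1) = 0 ≤ 0
  (1)(1) + (-3)(1) = -2 ≤ 0
and d ≥ 0, so (0, 0) + t·d stays feasible for every t ≥ 0. Along this ray z = 4x1 + 8x2 changes by 12 per unit t, so z → +∞.

Unbounded: there is a feasible ray along which z → +∞.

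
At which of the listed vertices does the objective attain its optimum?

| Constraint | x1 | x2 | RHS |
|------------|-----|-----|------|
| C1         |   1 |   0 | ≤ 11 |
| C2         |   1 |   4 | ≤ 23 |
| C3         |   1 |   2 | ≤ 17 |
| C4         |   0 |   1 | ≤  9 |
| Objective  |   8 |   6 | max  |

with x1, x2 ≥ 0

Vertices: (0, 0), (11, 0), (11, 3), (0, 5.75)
(11, 3) with z = 106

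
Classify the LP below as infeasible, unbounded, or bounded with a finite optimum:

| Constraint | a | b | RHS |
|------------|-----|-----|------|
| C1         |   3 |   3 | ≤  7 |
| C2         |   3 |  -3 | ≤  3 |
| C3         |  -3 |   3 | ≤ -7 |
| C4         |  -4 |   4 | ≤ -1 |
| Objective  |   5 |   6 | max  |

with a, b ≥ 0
C2 requires 3a - 3b ≤ 3, while C3 (-3a + 3b ≤ -7) is equivalent to 3a - 3b ≥ 7. Together they would need 7 ≤ 3a - 3b ≤ 3, which is impossible since 7 > 3. No point satisfies all constraints.

Infeasible — the constraint set is empty.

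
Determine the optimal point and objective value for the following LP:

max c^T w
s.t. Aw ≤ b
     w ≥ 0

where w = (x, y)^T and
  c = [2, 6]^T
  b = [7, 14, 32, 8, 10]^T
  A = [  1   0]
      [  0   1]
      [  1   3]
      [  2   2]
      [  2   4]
Each vertex is the intersection of two constraint boundaries that also satisfies all remaining constraints:
  x = 0 and y = 0 → (0, 0)
  2x + 2y = 8 and y = 0 → (4, 0)
  2x + 2y = 8 and 2x + 4y = 10 → (3, 1)
  2x + 4y = 10 and x = 0 → (0, 2.5)

Evaluating z = 2x + 6y at each vertex:
  (0, 0): z = 0
  (4, 0): z = 8
  (3, 1): z = 12
  (0, 2.5): z = 15

The maximum is at (0, 2.5) with z = 15.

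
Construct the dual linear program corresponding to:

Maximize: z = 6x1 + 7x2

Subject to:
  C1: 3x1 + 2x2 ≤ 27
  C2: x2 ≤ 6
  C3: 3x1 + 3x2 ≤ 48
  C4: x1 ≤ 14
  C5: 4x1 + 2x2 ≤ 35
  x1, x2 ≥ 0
Minimize: z = 27y1 + 6y2 + 48y3 + 14y4 + 35y5

Subject to:
  C1: -3y1 - 3y3 - y4 - 4y5 ≤ -6
  C2: -2y1 - y2 - 3y3 - 2y5 ≤ -7
  y1, y2, y3, y4, y5 ≥ 0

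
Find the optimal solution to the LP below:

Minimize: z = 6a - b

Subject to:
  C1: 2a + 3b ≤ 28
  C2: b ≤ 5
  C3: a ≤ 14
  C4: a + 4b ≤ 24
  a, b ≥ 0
Each vertex is the intersection of two constraint boundaries that also satisfies all remaining constraints:
  a = 0 and b = 0 → (0, 0)
  2a + 3b = 28 and a = 14 → (14, 0)
  2a + 3b = 28 and a + 4b = 24 → (8, 4)
  b = 5 and a + 4b = 24 → (4, 5)
  b = 5 and a = 0 → (0, 5)

Evaluating z = 6a - b at each vertex:
  (0, 0): z = 0
  (14, 0): z = 84
  (8, 4): z = 44
  (4, 5): z = 19
  (0, 5): z = -5

The minimum is at (0, 5) with z = -5.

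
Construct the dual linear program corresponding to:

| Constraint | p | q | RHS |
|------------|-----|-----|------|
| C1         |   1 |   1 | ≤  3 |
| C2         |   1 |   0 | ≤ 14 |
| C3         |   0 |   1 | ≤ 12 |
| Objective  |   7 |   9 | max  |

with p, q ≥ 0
Minimize: z = 3y1 + 14y2 + 12y3

Subject to:
  C1: -y1 - y2 ≤ -7
  C2: -y1 - y3 ≤ -9
  y1, y2, y3 ≥ 0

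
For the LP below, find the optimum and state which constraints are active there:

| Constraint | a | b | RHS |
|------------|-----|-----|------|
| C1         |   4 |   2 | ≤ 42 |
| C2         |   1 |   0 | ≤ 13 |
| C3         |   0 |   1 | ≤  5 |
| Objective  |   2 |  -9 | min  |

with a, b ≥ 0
Optimal: a = 0, b = 5
Slack at optimum:
  C1: slack = 32
  C2: slack = 13
  C3: slack = 0 (binding)
  a ≥ 0: a = 0 (binding)
  b ≥ 0: b = 5
Binding constraints: C3, a ≥ 0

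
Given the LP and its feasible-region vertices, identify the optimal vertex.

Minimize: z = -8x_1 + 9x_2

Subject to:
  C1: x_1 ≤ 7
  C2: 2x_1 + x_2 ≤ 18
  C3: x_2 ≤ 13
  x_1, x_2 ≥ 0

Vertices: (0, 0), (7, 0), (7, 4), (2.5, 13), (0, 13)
(7, 0) with z = -56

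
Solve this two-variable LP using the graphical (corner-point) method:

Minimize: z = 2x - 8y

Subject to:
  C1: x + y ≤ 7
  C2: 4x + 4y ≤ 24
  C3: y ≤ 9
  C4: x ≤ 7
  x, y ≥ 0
Each vertex is the intersection of two constraint boundaries that also satisfies all remaining constraints:
  x = 0 and y = 0 → (0, 0)
  4x + 4y = 24 and y = 0 → (6, 0)
  4x + 4y = 24 and x = 0 → (0, 6)

Evaluating z = 2x - 8y at each vertex:
  (0, 0): z = 0
  (6, 0): z = 12
  (0, 6): z = -48

The minimum is at (0, 6) with z = -48.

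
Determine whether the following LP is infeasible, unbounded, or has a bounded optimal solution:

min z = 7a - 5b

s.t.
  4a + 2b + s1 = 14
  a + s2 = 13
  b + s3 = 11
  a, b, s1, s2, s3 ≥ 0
The point (0, 7) satisfies every constraint, so the LP is feasible; the constraints give a ≤ 13 and b ≤ 11, which with a, b ≥ 0 keep the feasible region inside a bounded box. A feasible, bounded LP attains a finite optimum at a vertex.

Bounded optimum: z* = -35 at (0, 7).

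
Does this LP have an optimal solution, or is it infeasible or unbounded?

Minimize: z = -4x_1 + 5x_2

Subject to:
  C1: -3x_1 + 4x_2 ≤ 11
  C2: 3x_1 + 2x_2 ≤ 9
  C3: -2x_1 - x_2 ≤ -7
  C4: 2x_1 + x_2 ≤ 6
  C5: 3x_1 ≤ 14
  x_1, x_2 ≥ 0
C4 requires 2x_1 + x_2 ≤ 6, while C3 (-2x_1 - x_2 ≤ -7) is equivalent to 2x_1 + x_2 ≥ 7. Together they would need 7 ≤ 2x_1 + x_2 ≤ 6, which is impossible since 7 > 6. No point satisfies all constraints.

Infeasible: no point satisfies all constraints simultaneously.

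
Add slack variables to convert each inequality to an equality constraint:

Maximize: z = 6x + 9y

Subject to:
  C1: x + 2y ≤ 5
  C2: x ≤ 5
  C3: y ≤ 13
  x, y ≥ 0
max z = 6x + 9y

s.t.
  x + 2y + s1 = 5
  x + s2 = 5
  y + s3 = 13
  x, y, s1, s2, s3 ≥ 0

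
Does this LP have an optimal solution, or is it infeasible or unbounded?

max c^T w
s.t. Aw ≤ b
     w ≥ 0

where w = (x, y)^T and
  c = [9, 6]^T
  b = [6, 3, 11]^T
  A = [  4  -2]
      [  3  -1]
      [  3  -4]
Feasible point: (0, 0) satisfies every constraint, so the LP is feasible.
Direction d = (0, 1): for each constraint row a, a·d ≤ 0 —
  (4)(0) + (-2)(1) = -2 ≤ 0
  (3)(0) + (-1)(1) = -1 ≤ 0
  (3)(0) + (-4)(1) = -4 ≤ 0
and d ≥ 0, so (0, 0) + t·d stays feasible for every t ≥ 0. Along this ray z = 9x + 6y changes by 6 per unit t, so z → +∞.

Unbounded: there is a feasible ray along which z → +∞.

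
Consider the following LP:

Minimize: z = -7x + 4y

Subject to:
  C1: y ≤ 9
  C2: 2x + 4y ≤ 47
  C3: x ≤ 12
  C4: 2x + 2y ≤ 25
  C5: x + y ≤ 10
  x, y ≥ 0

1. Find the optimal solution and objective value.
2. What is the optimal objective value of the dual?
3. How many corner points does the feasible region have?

1. x = 10, y = 0, z = -70
2. -70 (by strong duality, equal to the primal optimum)
3. 4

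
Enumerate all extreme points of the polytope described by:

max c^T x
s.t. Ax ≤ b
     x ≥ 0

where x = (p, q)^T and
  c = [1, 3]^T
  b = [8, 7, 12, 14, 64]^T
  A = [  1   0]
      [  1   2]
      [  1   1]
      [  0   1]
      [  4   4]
Each vertex is the intersection of two constraint boundaries that also satisfies all remaining constraints:
  p = 0 and q = 0 → (0, 0)
  p + 2q = 7 and q = 0 → (7, 0)
  p + 2q = 7 and p = 0 → (0, 3.5)

Vertices: (0, 0), (7, 0), (0, 3.5)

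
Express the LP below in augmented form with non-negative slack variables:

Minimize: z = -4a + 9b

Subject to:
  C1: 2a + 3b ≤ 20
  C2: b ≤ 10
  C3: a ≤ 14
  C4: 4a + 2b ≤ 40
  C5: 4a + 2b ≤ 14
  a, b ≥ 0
min z = -4a + 9b

s.t.
  2a + 3b + s1 = 20
  b + s2 = 10
  a + s3 = 14
  4a + 2b + s4 = 40
  4a + 2b + s5 = 14
  a, b, s1, s2, s3, s4, s5 ≥ 0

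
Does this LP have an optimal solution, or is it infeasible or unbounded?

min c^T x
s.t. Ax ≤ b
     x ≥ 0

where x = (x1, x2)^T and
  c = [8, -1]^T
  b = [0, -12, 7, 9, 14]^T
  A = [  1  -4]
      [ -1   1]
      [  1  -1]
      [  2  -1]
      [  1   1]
One constraint requires x1 - x2 ≤ 7, while the constraint -x1 + x2 ≤ -12 is equivalent to x1 - x2 ≥ 12. Together they would need 12 ≤ x1 - x2 ≤ 7, which is impossible since 12 > 7. No point satisfies all constraints.

The feasible region is empty; the LP is infeasible.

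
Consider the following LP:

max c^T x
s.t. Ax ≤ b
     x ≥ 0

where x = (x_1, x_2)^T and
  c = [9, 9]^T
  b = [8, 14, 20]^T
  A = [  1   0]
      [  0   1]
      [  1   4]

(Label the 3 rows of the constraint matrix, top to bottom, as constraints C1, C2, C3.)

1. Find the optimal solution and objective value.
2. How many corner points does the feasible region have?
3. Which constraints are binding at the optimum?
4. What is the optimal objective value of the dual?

1. x_1 = 8, x_2 = 3, z = 99
2. 4
3. C1, C3
4. 99 (by strong duality, equal to the primal optimum)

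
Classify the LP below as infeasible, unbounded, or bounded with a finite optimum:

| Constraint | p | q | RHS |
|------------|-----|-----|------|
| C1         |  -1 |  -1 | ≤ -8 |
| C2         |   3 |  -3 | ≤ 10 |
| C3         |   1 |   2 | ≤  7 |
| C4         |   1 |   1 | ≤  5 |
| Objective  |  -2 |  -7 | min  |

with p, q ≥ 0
C4 requires p + q ≤ 5, while C1 (-p - q ≤ -8) is equivalent to p + q ≥ 8. Together they would need 8 ≤ p + q ≤ 5, which is impossible since 8 > 5. No point satisfies all constraints.

The feasible region is empty; the LP is infeasible.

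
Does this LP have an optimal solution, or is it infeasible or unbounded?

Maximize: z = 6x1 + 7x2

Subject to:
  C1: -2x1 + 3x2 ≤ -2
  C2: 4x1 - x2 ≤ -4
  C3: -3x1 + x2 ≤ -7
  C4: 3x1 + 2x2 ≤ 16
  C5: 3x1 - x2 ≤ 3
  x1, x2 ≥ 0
C5 requires 3x1 - x2 ≤ 3, while C3 (-3x1 + x2 ≤ -7) is equivalent to 3x1 - x2 ≥ 7. Together they would need 7 ≤ 3x1 - x2 ≤ 3, which is impossible since 7 > 3. No point satisfies all constraints.

The feasible region is empty; the LP is infeasible.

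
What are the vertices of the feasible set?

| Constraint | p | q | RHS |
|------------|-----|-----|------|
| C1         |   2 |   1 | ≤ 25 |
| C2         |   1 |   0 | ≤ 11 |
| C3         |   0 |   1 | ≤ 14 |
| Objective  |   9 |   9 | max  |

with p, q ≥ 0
Each vertex is the intersection of two constraint boundaries that also satisfies all remaining constraints:
  p = 0 and q = 0 → (0, 0)
  p = 11 and q = 0 → (11, 0)
  2p + q = 25 and p = 11 → (11, 3)
  2p + q = 25 and q = 14 → (5.5, 14)
  q = 14 and p = 0 → (0, 14)

Vertices: (0, 0), (11, 0), (11, 3), (5.5, 14), (0, 14)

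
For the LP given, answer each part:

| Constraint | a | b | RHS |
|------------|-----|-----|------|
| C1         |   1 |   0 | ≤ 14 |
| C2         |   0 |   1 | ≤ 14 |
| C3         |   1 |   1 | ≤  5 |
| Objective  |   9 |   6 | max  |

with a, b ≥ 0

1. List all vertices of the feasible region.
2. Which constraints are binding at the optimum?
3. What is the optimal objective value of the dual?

1. (0, 0), (5, 0), (0, 5)
2. C3, b ≥ 0
3. 45 (by strong duality, equal to the primal optimum)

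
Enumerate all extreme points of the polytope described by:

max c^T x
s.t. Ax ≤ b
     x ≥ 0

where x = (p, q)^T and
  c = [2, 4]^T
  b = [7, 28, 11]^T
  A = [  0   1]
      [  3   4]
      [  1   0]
Each vertex is the intersection of two constraint boundaries that also satisfies all remaining constraints:
  p = 0 and q = 0 → (0, 0)
  3p + 4q = 28 and q = 0 → (9.333, 0)
  q = 7 and 3p + 4q = 28 → (0, 7)

Vertices: (0, 0), (9.333, 0), (0, 7)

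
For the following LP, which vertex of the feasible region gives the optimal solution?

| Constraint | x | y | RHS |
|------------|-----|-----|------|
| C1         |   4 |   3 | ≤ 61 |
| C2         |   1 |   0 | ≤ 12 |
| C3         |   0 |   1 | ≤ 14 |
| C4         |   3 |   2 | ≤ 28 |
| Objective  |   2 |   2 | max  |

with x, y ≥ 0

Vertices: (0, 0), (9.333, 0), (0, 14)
Evaluating z = 2x + 2y at each vertex:
  (0, 0): z = 0
  (9.333, 0): z = 18.67
  (0, 14): z = 28

The largest value is z = 28, attained at (0, 14).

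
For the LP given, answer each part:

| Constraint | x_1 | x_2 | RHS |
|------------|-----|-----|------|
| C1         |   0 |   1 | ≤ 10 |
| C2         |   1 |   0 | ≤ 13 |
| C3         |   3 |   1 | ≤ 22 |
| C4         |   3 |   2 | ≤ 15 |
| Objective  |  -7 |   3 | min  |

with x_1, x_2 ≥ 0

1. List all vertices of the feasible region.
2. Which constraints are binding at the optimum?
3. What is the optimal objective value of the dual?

1. (0, 0), (5, 0), (0, 7.5)
2. C4, x_2 ≥ 0
3. -35 (by strong duality, equal to the primal optimum)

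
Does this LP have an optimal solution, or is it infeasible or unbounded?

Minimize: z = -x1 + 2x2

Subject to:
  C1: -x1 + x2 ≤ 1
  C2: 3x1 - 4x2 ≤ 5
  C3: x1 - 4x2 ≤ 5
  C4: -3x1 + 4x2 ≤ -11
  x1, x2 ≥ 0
C2 requires 3x1 - 4x2 ≤ 5, while C4 (-3x1 + 4x2 ≤ -11) is equivalent to 3x1 - 4x2 ≥ 11. Together they would need 11 ≤ 3x1 - 4x2 ≤ 5, which is impossible since 11 > 5. No point satisfies all constraints.

Infeasible: no point satisfies all constraints simultaneously.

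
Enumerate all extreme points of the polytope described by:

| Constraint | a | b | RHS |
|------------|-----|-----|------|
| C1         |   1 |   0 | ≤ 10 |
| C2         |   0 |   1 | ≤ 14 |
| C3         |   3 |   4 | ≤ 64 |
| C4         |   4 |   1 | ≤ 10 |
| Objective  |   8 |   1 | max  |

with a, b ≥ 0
Each vertex is the intersection of two constraint boundaries that also satisfies all remaining constraints:
  a = 0 and b = 0 → (0, 0)
  4a + b = 10 and b = 0 → (2.5, 0)
  4a + b = 10 and a = 0 → (0, 10)

Vertices: (0, 0), (2.5, 0), (0, 10)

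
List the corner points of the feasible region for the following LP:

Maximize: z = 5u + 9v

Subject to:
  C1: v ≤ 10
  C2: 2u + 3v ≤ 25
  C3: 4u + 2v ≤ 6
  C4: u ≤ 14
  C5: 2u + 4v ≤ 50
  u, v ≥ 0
Each vertex is the intersection of two constraint boundaries that also satisfies all remaining constraints:
  u = 0 and v = 0 → (0, 0)
  4u + 2v = 6 and v = 0 → (1.5, 0)
  4u + 2v = 6 and u = 0 → (0, 3)

Vertices: (0, 0), (1.5, 0), (0, 3)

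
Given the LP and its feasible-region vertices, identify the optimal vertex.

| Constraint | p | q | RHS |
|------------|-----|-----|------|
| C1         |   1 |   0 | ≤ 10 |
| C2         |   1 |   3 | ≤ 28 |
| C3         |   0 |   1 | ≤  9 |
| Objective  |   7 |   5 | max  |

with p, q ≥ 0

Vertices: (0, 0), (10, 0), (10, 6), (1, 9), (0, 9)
Evaluating z = 7p + 5q at each vertex:
  (0, 0): z = 0
  (10, 0): z = 70
  (10, 6): z = 100
  (1, 9): z = 52
  (0, 9): z = 45

The largest value is z = 100, attained at (10, 6).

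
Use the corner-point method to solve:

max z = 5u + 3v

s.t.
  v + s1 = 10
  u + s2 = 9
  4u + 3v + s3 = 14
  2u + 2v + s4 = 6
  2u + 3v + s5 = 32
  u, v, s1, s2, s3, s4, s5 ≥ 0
Each vertex is the intersection of two constraint boundaries that also satisfies all remaining constraints:
  u = 0 and v = 0 → (0, 0)
  2u + 2v = 6 and v = 0 → (3, 0)
  2u + 2v = 6 and u = 0 → (0, 3)

Evaluating z = 5u + 3v at each vertex:
  (0, 0): z = 0
  (3, 0): z = 15
  (0, 3): z = 9

The maximum is at (3, 0) with z = 15.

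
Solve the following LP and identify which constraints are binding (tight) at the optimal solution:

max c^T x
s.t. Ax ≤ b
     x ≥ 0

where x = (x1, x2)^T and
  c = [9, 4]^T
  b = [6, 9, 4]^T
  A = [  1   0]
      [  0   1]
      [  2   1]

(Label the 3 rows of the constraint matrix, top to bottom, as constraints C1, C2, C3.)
Optimal: x1 = 2, x2 = 0
Slack at optimum:
  C1: slack = 4
  C2: slack = 9
  C3: slack = 0 (binding)
  x1 ≥ 0: x1 = 2
  x2 ≥ 0: x2 = 0 (binding)
Binding constraints: C3, x2 ≥ 0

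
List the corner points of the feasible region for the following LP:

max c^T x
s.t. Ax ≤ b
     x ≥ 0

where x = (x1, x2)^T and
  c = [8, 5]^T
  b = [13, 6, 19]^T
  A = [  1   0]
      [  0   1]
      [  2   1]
Each vertex is the intersection of two constraint boundaries that also satisfies all remaining constraints:
  x1 = 0 and x2 = 0 → (0, 0)
  2x1 + x2 = 19 and x2 = 0 → (9.5, 0)
  x2 = 6 and 2x1 + x2 = 19 → (6.5, 6)
  x2 = 6 and x1 = 0 → (0, 6)

Vertices: (0, 0), (9.5, 0), (6.5, 6), (0, 6)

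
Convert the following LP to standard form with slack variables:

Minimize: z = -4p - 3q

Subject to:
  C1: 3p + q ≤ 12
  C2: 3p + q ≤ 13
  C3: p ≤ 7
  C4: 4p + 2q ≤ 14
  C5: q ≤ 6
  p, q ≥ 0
min z = -4p - 3q

s.t.
  3p + q + s1 = 12
  3p + q + s2 = 13
  p + s3 = 7
  4p + 2q + s4 = 14
  q + s5 = 6
  p, q, s1, s2, s3, s4, s5 ≥ 0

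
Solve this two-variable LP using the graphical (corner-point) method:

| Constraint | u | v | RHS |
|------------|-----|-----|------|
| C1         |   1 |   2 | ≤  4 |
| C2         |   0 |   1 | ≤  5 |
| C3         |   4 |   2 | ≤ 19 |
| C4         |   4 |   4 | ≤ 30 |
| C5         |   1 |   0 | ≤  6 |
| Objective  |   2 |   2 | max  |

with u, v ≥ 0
u = 4, v = 0, z = 8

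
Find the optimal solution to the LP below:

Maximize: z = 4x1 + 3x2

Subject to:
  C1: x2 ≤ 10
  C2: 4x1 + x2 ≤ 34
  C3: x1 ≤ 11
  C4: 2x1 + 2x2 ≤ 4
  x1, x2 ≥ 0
x1 = 2, x2 = 0, z = 8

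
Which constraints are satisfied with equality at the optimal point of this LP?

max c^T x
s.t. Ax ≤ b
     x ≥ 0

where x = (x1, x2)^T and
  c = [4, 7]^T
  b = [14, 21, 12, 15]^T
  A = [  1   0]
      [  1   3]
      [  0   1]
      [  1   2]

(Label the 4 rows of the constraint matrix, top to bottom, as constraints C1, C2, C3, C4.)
Optimal: x1 = 14, x2 = 0.5
Slack at optimum:
  C1: slack = 0 (binding)
  C2: slack = 5.5
  C3: slack = 11.5
  C4: slack = 0 (binding)
  x1 ≥ 0: x1 = 14
  x2 ≥ 0: x2 = 0.5
Binding constraints: C1, C4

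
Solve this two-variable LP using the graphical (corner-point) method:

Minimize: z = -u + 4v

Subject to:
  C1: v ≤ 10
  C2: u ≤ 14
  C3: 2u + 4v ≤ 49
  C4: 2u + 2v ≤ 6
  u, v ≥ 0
Each vertex is the intersection of two constraint boundaries that also satisfies all remaining constraints:
  u = 0 and v = 0 → (0, 0)
  2u + 2v = 6 and v = 0 → (3, 0)
  2u + 2v = 6 and u = 0 → (0, 3)

Evaluating z = -u + 4v at each vertex:
  (0, 0): z = 0
  (3, 0): z = -3
  (0, 3): z = 12

The minimum is at (3, 0) with z = -3.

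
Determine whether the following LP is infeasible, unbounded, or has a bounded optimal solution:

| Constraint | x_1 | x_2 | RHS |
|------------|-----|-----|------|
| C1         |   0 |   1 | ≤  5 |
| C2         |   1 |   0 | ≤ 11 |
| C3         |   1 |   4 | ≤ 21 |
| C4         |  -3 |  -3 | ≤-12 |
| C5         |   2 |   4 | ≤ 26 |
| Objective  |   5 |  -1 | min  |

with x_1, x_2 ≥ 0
The point (0, 5) satisfies every constraint, so the LP is feasible; the constraints give x_1 ≤ 11 and x_2 ≤ 5, which with x_1, x_2 ≥ 0 keep the feasible region inside a bounded box. A feasible, bounded LP attains a finite optimum at a vertex.

Evaluating z = 5x_1 - x_2 at each vertex:
  (4, 0): z = 20
  (11, 0): z = 55
  (11, 1): z = 54
  (5, 4): z = 21
  (1, 5): z = 0
  (0, 5): z = -5
  (0, 4): z = -4

The LP has an optimal solution: (0, 5) with z = -5.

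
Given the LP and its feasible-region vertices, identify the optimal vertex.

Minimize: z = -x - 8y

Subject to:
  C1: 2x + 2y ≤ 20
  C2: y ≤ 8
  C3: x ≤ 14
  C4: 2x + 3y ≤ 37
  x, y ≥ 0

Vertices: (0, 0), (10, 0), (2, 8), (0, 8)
(2, 8) with z = -66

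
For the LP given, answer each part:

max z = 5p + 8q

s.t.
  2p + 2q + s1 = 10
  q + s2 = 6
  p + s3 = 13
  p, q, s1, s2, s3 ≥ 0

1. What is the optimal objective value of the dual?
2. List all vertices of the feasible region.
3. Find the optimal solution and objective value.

1. 40 (by strong duality, equal to the primal optimum)
2. (0, 0), (5, 0), (0, 5)
3. p = 0, q = 5, z = 40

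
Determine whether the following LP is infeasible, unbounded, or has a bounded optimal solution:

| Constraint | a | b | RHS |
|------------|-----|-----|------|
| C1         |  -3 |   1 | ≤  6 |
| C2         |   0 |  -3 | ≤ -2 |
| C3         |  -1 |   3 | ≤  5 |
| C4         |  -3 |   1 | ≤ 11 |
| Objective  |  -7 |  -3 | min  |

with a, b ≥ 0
Feasible point: (0, 1) satisfies every constraint, so the LP is feasible.
Direction d = (1, 0): for each constraint row a, a·d ≤ 0 —
  (-3)(1) + (1)(0) = -3 ≤ 0
  (0)(1) + (-3)(0) = 0 ≤ 0
  (-1)(1) + (3)(0) = -1 ≤ 0
  (-3)(1) + (1)(0) = -3 ≤ 0
and d ≥ 0, so (0, 1) + t·d stays feasible for every t ≥ 0. Along this ray z = -7a - 3b changes by -7 per unit t, so z → −∞.

Unbounded — the objective can decrease without bound over the feasible region.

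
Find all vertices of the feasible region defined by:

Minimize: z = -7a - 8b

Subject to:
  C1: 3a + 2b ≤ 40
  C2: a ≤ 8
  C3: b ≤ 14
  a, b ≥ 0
Each vertex is the intersection of two constraint boundaries that also satisfies all remaining constraints:
  a = 0 and b = 0 → (0, 0)
  a = 8 and b = 0 → (8, 0)
  3a + 2b = 40 and a = 8 → (8, 8)
  3a + 2b = 40 and b = 14 → (4, 14)
  b = 14 and a = 0 → (0, 14)

Vertices: (0, 0), (8, 0), (8, 8), (4, 14), (0, 14)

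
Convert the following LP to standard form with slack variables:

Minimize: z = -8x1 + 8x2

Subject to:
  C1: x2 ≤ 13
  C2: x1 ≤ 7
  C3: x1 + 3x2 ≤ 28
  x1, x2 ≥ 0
min z = -8x1 + 8x2

s.t.
  x2 + s1 = 13
  x1 + s2 = 7
  x1 + 3x2 + s3 = 28
  x1, x2, s1, s2, s3 ≥ 0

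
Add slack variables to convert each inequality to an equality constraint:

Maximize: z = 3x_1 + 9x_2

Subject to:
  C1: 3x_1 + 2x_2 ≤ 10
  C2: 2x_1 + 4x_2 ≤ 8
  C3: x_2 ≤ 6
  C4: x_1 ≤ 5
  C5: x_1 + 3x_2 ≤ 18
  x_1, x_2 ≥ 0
max z = 3x_1 + 9x_2

s.t.
  3x_1 + 2x_2 + s1 = 10
  2x_1 + 4x_2 + s2 = 8
  x_2 + s3 = 6
  x_1 + s4 = 5
  x_1 + 3x_2 + s5 = 18
  x_1, x_2, s1, s2, s3, s4, s5 ≥ 0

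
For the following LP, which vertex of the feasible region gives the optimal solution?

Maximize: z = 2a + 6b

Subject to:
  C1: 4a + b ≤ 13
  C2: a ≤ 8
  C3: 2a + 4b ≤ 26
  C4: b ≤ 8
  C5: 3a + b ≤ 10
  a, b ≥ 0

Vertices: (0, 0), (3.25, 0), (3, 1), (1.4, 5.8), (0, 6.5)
Evaluating z = 2a + 6b at each vertex:
  (0, 0): z = 0
  (3.25, 0): z = 6.5
  (3, 1): z = 12
  (1.4, 5.8): z = 37.6
  (0, 6.5): z = 39

The largest value is z = 39, attained at (0, 6.5).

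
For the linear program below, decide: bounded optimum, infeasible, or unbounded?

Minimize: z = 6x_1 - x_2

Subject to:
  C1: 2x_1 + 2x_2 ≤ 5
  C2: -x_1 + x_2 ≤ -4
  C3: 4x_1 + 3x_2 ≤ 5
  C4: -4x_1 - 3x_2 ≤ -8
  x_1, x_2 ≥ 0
C3 requires 4x_1 + 3x_2 ≤ 5, while C4 (-4x_1 - 3x_2 ≤ -8) is equivalent to 4x_1 + 3x_2 ≥ 8. Together they would need 8 ≤ 4x_1 + 3x_2 ≤ 5, which is impossible since 8 > 5. No point satisfies all constraints.

Infeasible — the constraint set is empty.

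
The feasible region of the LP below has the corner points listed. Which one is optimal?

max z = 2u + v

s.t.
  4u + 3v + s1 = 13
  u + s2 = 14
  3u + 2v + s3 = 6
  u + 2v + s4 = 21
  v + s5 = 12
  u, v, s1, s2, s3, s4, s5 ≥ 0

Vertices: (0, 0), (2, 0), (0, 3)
(2, 0) with z = 4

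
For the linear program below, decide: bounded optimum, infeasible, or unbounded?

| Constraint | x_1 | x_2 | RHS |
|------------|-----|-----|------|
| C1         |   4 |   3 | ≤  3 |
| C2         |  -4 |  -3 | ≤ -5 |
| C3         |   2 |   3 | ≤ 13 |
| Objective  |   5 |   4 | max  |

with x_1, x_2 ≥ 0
C1 requires 4x_1 + 3x_2 ≤ 3, while C2 (-4x_1 - 3x_2 ≤ -5) is equivalent to 4x_1 + 3x_2 ≥ 5. Together they would need 5 ≤ 4x_1 + 3x_2 ≤ 3, which is impossible since 5 > 3. No point satisfies all constraints.

Infeasible — the constraint set is empty.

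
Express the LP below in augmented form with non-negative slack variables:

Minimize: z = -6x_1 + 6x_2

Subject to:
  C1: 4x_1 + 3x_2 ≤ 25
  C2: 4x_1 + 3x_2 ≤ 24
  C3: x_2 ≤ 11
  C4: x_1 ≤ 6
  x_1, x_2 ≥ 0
min z = -6x_1 + 6x_2

s.t.
  4x_1 + 3x_2 + s1 = 25
  4x_1 + 3x_2 + s2 = 24
  x_2 + s3 = 11
  x_1 + s4 = 6
  x_1, x_2, s1, s2, s3, s4 ≥ 0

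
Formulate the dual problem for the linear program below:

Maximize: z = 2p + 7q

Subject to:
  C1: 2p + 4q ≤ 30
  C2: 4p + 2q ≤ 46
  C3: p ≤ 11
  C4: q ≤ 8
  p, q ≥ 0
Minimize: z = 30y1 + 46y2 + 11y3 + 8y4

Subject to:
  C1: -2y1 - 4y2 - y3 ≤ -2
  C2: -4y1 - 2y2 - y4 ≤ -7
  y1, y2, y3, y4 ≥ 0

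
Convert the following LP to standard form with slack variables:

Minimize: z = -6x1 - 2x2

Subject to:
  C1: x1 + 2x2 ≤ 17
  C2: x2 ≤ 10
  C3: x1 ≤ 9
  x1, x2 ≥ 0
min z = -6x1 - 2x2

s.t.
  x1 + 2x2 + s1 = 17
  x2 + s2 = 10
  x1 + s3 = 9
  x1, x2, s1, s2, s3 ≥ 0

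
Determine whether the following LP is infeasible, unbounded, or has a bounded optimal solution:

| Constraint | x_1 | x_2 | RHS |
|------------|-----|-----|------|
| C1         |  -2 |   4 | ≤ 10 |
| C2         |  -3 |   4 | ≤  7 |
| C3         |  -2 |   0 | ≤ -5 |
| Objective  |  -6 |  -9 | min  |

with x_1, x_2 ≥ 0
Feasible point: (3, 0) satisfies every constraint, so the LP is feasible.
Direction d = (1, 0): for each constraint row a, a·d ≤ 0 —
  (-2)(1) + (4)(0) = -2 ≤ 0
  (-3)(1) + (4)(0) = -3 ≤ 0
  (-2)(1) + (0)(0) = -2 ≤ 0
and d ≥ 0, so (3, 0) + t·d stays feasible for every t ≥ 0. Along this ray z = -6x_1 - 9x_2 changes by -6 per unit t, so z → −∞.

Unbounded: there is a feasible ray along which z → −∞.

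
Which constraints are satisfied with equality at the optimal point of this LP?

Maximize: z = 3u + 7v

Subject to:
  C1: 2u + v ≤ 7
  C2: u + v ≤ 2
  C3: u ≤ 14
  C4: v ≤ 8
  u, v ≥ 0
Optimal: u = 0, v = 2
Slack at optimum:
  C1: slack = 5
  C2: slack = 0 (binding)
  C3: slack = 14
  C4: slack = 6
  u ≥ 0: u = 0 (binding)
  v ≥ 0: v = 2
Binding constraints: C2, u ≥ 0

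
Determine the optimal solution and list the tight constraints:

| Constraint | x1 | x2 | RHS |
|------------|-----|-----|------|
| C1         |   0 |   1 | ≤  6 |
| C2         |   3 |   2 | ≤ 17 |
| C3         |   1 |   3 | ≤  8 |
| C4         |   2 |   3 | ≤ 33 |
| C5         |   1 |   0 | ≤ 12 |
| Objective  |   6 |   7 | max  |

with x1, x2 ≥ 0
Optimal: x1 = 5, x2 = 1
Slack at optimum:
  C1: slack = 5
  C2: slack = 0 (binding)
  C3: slack = 0 (binding)
  C4: slack = 20
  C5: slack = 7
  x1 ≥ 0: x1 = 5
  x2 ≥ 0: x2 = 1
Binding constraints: C2, C3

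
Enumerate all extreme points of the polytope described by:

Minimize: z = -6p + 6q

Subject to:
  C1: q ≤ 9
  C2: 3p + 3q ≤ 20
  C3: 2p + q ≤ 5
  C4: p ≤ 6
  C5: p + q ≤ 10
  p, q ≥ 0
Each vertex is the intersection of two constraint boundaries that also satisfies all remaining constraints:
  p = 0 and q = 0 → (0, 0)
  2p + q = 5 and q = 0 → (2.5, 0)
  2p + q = 5 and p = 0 → (0, 5)

Vertices: (0, 0), (2.5, 0), (0, 5)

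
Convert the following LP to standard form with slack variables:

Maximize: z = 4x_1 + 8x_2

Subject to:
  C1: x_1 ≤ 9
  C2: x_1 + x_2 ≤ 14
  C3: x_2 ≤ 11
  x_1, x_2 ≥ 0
max z = 4x_1 + 8x_2

s.t.
  x_1 + s1 = 9
  x_1 + x_2 + s2 = 14
  x_2 + s3 = 11
  x_1, x_2, s1, s2, s3 ≥ 0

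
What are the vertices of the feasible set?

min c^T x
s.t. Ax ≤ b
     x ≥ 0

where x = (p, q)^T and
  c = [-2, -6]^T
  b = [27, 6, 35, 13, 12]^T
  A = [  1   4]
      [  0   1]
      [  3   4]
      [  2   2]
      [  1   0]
Each vertex is the intersection of two constraint boundaries that also satisfies all remaining constraints:
  p = 0 and q = 0 → (0, 0)
  2p + 2q = 13 and q = 0 → (6.5, 0)
  q = 6 and 2p + 2q = 13 → (0.5, 6)
  q = 6 and p = 0 → (0, 6)

Vertices: (0, 0), (6.5, 0), (0.5, 6), (0, 6)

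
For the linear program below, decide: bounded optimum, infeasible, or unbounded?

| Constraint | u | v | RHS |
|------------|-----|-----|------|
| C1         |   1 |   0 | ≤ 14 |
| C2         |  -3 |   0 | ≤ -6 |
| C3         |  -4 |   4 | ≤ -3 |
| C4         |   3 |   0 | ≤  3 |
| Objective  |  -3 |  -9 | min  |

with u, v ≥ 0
C4 requires 3u ≤ 3, while C2 (-3u ≤ -6) is equivalent to 3u ≥ 6. Together they would need 6 ≤ 3u ≤ 3, which is impossible since 6 > 3. No point satisfies all constraints.

Infeasible: no point satisfies all constraints simultaneously.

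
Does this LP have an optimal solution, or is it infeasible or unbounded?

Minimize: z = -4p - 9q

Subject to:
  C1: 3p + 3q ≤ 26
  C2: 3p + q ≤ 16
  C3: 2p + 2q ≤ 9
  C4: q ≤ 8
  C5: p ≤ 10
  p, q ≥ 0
The point (0, 4.5) satisfies every constraint, so the LP is feasible; the constraints give p ≤ 10 and q ≤ 8, which with p, q ≥ 0 keep the feasible region inside a bounded box. A feasible, bounded LP attains a finite optimum at a vertex.

Feasible with finite optimum z* = -40.5 at (0, 4.5).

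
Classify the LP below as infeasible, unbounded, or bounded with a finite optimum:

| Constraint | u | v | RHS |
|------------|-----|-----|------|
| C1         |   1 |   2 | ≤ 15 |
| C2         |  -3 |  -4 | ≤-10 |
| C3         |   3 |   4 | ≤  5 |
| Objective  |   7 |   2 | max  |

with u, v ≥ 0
C3 requires 3u + 4v ≤ 5, while C2 (-3u - 4v ≤ -10) is equivalent to 3u + 4v ≥ 10. Together they would need 10 ≤ 3u + 4v ≤ 5, which is impossible since 10 > 5. No point satisfies all constraints.

Infeasible: no point satisfies all constraints simultaneously.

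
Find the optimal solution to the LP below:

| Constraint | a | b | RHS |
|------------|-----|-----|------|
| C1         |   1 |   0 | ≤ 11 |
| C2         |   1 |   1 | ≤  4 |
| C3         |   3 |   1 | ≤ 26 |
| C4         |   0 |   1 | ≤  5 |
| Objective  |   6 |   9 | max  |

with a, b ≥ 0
a = 0, b = 4, z = 36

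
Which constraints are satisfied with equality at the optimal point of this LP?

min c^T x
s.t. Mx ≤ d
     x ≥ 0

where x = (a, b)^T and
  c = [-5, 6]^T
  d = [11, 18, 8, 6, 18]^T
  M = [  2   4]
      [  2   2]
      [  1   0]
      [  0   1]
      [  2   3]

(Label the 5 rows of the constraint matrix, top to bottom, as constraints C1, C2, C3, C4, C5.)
Optimal: a = 5.5, b = 0
Slack at optimum:
  C1: slack = 0 (binding)
  C2: slack = 7
  C3: slack = 2.5
  C4: slack = 6
  C5: slack = 7
  a ≥ 0: a = 5.5
  b ≥ 0: b = 0 (binding)
Binding constraints: C1, b ≥ 0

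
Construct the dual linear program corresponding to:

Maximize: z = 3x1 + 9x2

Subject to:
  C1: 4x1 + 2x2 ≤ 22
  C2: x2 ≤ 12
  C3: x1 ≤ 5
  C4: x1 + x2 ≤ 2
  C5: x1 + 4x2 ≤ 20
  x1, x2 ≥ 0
Minimize: z = 22y1 + 12y2 + 5y3 + 2y4 + 20y5

Subject to:
  C1: -4y1 - y3 - y4 - y5 ≤ -3
  C2: -2y1 - y2 - y4 - 4y5 ≤ -9
  y1, y2, y3, y4, y5 ≥ 0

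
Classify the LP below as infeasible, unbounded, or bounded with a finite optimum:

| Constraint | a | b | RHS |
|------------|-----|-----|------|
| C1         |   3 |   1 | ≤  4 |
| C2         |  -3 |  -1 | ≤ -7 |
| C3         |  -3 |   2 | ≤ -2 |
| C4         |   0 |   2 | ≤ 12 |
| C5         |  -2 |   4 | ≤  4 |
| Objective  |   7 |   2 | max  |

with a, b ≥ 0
C1 requires 3a + b ≤ 4, while C2 (-3a - b ≤ -7) is equivalent to 3a + b ≥ 7. Together they would need 7 ≤ 3a + b ≤ 4, which is impossible since 7 > 4. No point satisfies all constraints.

The feasible region is empty; the LP is infeasible.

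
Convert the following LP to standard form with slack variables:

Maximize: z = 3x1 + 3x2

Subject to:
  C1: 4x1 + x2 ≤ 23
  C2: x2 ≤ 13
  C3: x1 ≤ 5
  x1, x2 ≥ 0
max z = 3x1 + 3x2

s.t.
  4x1 + x2 + s1 = 23
  x2 + s2 = 13
  x1 + s3 = 5
  x1, x2, s1, s2, s3 ≥ 0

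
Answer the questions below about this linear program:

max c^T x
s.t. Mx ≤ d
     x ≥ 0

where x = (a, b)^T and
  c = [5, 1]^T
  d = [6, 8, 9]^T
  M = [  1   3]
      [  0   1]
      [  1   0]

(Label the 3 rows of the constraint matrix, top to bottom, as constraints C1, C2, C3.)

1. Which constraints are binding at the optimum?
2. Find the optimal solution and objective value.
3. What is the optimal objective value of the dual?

1. C1, b ≥ 0
2. a = 6, b = 0, z = 30
3. 30 (by strong duality, equal to the primal optimum)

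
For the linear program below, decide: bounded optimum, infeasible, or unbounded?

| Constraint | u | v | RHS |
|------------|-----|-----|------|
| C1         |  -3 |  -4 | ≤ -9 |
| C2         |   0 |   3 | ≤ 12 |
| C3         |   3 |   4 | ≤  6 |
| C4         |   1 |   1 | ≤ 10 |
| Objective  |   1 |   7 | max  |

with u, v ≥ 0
C3 requires 3u + 4v ≤ 6, while C1 (-3u - 4v ≤ -9) is equivalent to 3u + 4v ≥ 9. Together they would need 9 ≤ 3u + 4v ≤ 6, which is impossible since 9 > 6. No point satisfies all constraints.

The feasible region is empty; the LP is infeasible.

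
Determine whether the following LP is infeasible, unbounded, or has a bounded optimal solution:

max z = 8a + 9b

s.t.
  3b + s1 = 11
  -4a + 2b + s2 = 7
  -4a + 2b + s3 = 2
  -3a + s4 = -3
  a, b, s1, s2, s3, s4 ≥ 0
Feasible point: (1, 0) satisfies every constraint, so the LP is feasible.
Direction d = (1, 0): for each constraint row a, a·d ≤ 0 —
  (0)(1) + (3)(0) = 0 ≤ 0
  (-4)(1) + (2)(0) = -4 ≤ 0
  (-4)(1) + (2)(0) = -4 ≤ 0
  (-3)(1) + (0)(0) = -3 ≤ 0
and d ≥ 0, so (1, 0) + t·d stays feasible for every t ≥ 0. Along this ray z = 8a + 9b changes by 8 per unit t, so z → +∞.

Unbounded — the objective can increase without bound over the feasible region.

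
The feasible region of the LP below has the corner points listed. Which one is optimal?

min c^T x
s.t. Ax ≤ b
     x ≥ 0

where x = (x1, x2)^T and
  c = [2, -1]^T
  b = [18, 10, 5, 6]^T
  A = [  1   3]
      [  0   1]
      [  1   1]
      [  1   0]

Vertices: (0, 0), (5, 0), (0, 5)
(0, 5) with z = -5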